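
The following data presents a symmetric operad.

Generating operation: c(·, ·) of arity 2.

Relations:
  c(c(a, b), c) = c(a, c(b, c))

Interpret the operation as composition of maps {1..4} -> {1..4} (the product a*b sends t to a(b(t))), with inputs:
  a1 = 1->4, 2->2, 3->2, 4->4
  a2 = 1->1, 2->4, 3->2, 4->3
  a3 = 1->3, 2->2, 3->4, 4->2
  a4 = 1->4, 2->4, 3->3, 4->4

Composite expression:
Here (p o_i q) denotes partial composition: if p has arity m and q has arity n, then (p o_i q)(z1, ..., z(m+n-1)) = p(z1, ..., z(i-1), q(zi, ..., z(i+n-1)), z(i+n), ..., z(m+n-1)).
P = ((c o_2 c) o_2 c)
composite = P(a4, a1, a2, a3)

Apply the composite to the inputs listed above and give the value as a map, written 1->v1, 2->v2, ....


c(a1, a2) = 1->4, 2->4, 3->2, 4->2
c(c(a1, a2), a3) = 1->2, 2->4, 3->2, 4->4
c(a4, c(c(a1, a2), a3)) = 1->4, 2->4, 3->4, 4->4

1->4, 2->4, 3->4, 4->4


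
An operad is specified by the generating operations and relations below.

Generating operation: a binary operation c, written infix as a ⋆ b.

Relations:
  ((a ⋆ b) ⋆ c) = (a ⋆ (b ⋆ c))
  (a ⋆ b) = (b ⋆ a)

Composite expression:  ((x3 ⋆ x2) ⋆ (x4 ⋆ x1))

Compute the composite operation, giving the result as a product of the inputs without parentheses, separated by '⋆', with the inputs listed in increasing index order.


x1 ⋆ x2 ⋆ x3 ⋆ x4

Shape and order are irrelevant to c; the x-input set decides.
(x3 ⋆ x2) flattens to x3 ⋆ x2
(x4 ⋆ x1) flattens to x4 ⋆ x1
((x3 ⋆ x2) ⋆ (x4 ⋆ x1)) flattens to x3 ⋆ x2 ⋆ x4 ⋆ x1
reordering the factors by index: x1 ⋆ x2 ⋆ x3 ⋆ x4


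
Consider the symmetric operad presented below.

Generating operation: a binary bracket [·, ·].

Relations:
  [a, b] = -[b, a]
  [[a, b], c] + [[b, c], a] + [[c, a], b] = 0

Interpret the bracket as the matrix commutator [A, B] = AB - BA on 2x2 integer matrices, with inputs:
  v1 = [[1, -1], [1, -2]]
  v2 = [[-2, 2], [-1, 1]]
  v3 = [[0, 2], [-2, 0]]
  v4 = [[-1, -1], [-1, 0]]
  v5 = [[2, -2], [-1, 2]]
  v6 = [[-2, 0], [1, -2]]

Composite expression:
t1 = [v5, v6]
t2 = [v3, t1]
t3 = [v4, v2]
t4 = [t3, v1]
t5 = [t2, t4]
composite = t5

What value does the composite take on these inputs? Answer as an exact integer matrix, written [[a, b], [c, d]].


[v5, v6] = [[-2, 0], [0, 2]]
[v3, [v5, v6]] = [[0, 8], [8, 0]]
[v4, v2] = [[3, -5], [2, -3]]
[[v4, v2], v1] = [[-3, 9], [0, 3]]
[[v3, [v5, v6]], [[v4, v2], v1]] = [[-72, 48], [-48, 72]]

[[-72, 48], [-48, 72]]


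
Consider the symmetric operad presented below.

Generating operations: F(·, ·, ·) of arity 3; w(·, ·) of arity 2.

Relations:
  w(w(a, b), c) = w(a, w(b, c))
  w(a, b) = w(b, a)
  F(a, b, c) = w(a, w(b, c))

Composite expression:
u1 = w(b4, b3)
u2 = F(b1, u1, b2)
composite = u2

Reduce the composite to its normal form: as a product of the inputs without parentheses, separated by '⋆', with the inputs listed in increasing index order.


b1 ⋆ b2 ⋆ b3 ⋆ b4

Any arrangement under F is one operation, so sort the b-inputs.
w(b4, b3) spells out as b4 ⋆ b3
F(b1, w(b4, b3), b2) spells out as b1 ⋆ b4 ⋆ b3 ⋆ b2
reordering the factors by index: b1 ⋆ b2 ⋆ b3 ⋆ b4


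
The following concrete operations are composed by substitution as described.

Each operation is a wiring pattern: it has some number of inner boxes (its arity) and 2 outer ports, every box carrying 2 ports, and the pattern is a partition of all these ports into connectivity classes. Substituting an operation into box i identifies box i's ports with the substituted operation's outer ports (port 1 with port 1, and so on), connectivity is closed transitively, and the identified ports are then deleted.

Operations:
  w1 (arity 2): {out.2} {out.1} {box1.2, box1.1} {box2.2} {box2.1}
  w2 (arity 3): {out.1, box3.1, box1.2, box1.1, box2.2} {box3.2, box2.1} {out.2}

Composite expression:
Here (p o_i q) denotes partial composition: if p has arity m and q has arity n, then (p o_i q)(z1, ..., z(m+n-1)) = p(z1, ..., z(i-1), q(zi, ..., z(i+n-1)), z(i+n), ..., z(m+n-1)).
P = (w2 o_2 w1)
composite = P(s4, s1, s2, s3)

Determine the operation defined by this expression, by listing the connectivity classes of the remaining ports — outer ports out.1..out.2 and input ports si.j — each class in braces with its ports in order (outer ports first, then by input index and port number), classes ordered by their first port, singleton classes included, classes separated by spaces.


{out.1, s3.1, s4.1, s4.2} {out.2} {s1.1, s1.2} {s2.1} {s2.2} {s3.2}

Substituting into w2 glues patterns; closure does the rest.
through w1, on inputs (s1, s2): {out.1} {out.2} {s1.1, s1.2} {s2.1} {s2.2} (out.j = stage outer ports)
through w2, on inputs (s4, s1, s2, s3): {out.1, s3.1, s4.1, s4.2} {out.2} {s1.1, s1.2} {s2.1} {s2.2} {s3.2} (out.j = stage outer ports)


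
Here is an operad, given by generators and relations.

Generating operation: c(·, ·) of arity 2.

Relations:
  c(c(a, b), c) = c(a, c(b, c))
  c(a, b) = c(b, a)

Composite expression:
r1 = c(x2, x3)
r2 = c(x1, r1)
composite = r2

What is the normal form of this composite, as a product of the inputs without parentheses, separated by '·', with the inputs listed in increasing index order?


Any arrangement under c is one operation, so sort the x-inputs.
c(x2, x3) linearizes to x2 · x3
c(x1, c(x2, x3)) linearizes to x1 · x2 · x3
sorting the factors by input index: x1 · x2 · x3

x1 · x2 · x3


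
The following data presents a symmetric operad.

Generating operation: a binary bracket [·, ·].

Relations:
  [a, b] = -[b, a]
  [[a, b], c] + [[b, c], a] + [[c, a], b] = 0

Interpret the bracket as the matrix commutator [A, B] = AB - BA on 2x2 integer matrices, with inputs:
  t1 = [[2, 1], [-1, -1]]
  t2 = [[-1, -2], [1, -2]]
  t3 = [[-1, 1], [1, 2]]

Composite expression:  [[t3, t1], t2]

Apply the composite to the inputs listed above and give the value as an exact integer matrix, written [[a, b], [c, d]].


[[-6, 14], [4, 6]]

[t3, t1] = [[-2, -6], [0, 2]]
[[t3, t1], t2] = [[-6, 14], [4, 6]]


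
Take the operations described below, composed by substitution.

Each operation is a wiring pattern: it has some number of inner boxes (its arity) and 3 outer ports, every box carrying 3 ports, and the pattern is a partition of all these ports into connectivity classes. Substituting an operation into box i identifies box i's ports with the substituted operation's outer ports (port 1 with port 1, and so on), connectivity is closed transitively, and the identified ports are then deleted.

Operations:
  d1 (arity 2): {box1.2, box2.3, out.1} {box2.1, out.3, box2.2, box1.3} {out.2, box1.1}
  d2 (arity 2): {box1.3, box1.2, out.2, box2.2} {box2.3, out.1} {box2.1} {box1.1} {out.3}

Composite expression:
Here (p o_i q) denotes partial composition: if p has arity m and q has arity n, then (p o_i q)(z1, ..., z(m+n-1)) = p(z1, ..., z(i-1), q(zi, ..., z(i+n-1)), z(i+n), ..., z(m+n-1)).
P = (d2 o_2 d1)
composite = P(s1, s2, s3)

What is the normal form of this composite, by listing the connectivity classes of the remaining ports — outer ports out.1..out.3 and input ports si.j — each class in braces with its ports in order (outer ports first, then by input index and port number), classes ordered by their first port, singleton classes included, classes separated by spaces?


{out.1, s2.3, s3.1, s3.2} {out.2, s1.2, s1.3, s2.1} {out.3} {s1.1} {s2.2, s3.3}

After gluing at d2, chains via deleted ports link the s-ports.
composing d1 on (s2, s3), with out.j its own outer ports: {out.1, s2.2, s3.3} {out.2, s2.1} {out.3, s2.3, s3.1, s3.2}
composing d2 on (s1, s2, s3), with out.j its own outer ports: {out.1, s2.3, s3.1, s3.2} {out.2, s1.2, s1.3, s2.1} {out.3} {s1.1} {s2.2, s3.3}


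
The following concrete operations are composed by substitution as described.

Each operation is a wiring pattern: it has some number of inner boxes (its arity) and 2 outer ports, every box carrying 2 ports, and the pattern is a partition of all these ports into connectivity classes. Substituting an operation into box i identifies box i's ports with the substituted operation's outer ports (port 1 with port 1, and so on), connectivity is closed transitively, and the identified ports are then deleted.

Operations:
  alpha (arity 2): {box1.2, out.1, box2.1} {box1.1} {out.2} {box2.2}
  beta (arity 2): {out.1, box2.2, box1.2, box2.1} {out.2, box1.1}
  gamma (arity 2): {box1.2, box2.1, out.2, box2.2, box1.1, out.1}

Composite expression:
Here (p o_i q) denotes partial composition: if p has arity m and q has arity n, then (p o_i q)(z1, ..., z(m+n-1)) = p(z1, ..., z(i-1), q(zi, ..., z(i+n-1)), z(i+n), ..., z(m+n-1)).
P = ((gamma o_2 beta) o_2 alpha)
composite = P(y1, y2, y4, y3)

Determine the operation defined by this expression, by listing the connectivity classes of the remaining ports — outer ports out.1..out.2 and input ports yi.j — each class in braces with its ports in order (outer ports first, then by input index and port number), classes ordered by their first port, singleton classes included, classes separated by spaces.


{out.1, out.2, y1.1, y1.2, y2.2, y3.1, y3.2, y4.1} {y2.1} {y4.2}

Two ports join when wires chain via gamma-identified ports.
after alpha, the pattern on (y2, y4) reads {out.1, y2.2, y4.1} {out.2} {y2.1} {y4.2} (out.j = its outer ports)
after beta, the pattern on (y2, y4, y3) reads {out.1, y3.1, y3.2} {out.2, y2.2, y4.1} {y2.1} {y4.2} (out.j = its outer ports)
after gamma, the pattern on (y1, y2, y4, y3) reads {out.1, out.2, y1.1, y1.2, y2.2, y3.1, y3.2, y4.1} {y2.1} {y4.2} (out.j = its outer ports)


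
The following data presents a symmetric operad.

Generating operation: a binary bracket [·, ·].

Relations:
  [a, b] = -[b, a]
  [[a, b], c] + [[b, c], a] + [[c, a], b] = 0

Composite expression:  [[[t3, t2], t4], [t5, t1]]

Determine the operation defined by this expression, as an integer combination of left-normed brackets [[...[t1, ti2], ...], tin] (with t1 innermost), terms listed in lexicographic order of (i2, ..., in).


Expand each bracket as ab - ba; the t1-initial words give the coefficients.
Composite bracket: [[[t3, t2], t4], [t5, t1]]
Full expansion: 16 signed words from ab - ba (2^4 = 16).
The t1-initial words carry the normal form:
  word t1t5t2t3t4 has sign -1, contributing -[[[[t1, t5], t2], t3], t4]
  word t1t5t3t2t4 has sign +1, contributing +[[[[t1, t5], t3], t2], t4]
  word t1t5t4t2t3 has sign +1, contributing +[[[[t1, t5], t4], t2], t3]
  word t1t5t4t3t2 has sign -1, contributing -[[[[t1, t5], t4], t3], t2]

-[[[[t1, t5], t2], t3], t4] + [[[[t1, t5], t3], t2], t4] + [[[[t1, t5], t4], t2], t3] - [[[[t1, t5], t4], t3], t2]


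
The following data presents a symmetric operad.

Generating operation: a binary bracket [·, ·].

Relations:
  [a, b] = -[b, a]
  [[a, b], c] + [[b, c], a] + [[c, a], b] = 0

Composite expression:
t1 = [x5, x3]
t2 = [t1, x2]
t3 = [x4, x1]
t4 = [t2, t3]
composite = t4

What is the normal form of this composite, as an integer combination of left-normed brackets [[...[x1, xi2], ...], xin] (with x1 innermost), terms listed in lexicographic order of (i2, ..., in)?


[[[[x1, x4], x2], x3], x5] - [[[[x1, x4], x2], x5], x3] - [[[[x1, x4], x3], x5], x2] + [[[[x1, x4], x5], x3], x2]

Expand each bracket as ab - ba; the x1-initial words give the coefficients.
Composite bracket: [[[x5, x3], x2], [x4, x1]]
The bracket unfolds into 16 signed words via [a, b] = ab - ba (2^4 = 16).
Keep just the words that open with x1:
  from x1x4x2x3x5, sign +1: term +[[[[x1, x4], x2], x3], x5]
  from x1x4x2x5x3, sign -1: term -[[[[x1, x4], x2], x5], x3]
  from x1x4x3x5x2, sign -1: term -[[[[x1, x4], x3], x5], x2]
  from x1x4x5x3x2, sign +1: term +[[[[x1, x4], x5], x3], x2]


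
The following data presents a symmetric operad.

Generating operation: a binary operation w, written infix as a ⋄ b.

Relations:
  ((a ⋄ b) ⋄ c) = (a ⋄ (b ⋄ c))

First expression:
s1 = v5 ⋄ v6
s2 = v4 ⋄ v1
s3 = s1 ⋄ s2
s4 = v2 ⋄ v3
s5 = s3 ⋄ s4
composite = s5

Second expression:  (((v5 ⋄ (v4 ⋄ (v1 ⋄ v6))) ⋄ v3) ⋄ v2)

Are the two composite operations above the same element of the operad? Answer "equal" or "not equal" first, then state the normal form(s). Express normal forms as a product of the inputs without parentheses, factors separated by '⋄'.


not equal; the first gives v5 ⋄ v6 ⋄ v4 ⋄ v1 ⋄ v2 ⋄ v3 and the second v5 ⋄ v4 ⋄ v1 ⋄ v6 ⋄ v3 ⋄ v2

The first expression reduces to v5 ⋄ v6 ⋄ v4 ⋄ v1 ⋄ v2 ⋄ v3
The second expression reduces to v5 ⋄ v4 ⋄ v1 ⋄ v6 ⋄ v3 ⋄ v2
They disagree, so not equal.


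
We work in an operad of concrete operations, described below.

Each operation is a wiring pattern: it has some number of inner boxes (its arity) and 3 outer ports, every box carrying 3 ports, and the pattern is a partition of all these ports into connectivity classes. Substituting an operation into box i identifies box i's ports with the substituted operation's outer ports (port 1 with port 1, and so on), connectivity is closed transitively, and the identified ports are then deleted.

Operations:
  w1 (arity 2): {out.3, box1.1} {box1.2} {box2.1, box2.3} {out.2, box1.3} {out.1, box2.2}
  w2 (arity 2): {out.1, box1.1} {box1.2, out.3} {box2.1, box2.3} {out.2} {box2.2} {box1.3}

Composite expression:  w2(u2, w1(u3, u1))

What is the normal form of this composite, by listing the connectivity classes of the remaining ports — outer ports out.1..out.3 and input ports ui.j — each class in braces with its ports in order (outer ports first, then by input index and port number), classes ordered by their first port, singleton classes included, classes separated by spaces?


Reachability decides: close wires over w2-identified ports.
w1 over (u3, u1) gives {out.1, u1.2} {out.2, u3.3} {out.3, u3.1} {u1.1, u1.3} {u3.2}, out.j being that stage's outer ports
w2 over (u2, u3, u1) gives {out.1, u2.1} {out.2} {out.3, u2.2} {u1.1, u1.3} {u1.2, u3.1} {u2.3} {u3.2} {u3.3}, out.j being that stage's outer ports

{out.1, u2.1} {out.2} {out.3, u2.2} {u1.1, u1.3} {u1.2, u3.1} {u2.3} {u3.2} {u3.3}


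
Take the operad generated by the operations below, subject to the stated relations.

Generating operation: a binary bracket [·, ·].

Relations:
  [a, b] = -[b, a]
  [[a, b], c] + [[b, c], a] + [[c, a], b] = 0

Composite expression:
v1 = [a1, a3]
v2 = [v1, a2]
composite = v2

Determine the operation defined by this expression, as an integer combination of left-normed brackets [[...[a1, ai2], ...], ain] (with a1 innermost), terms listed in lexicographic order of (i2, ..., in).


[[a1, a3], a2]

Antisymmetry and Jacobi reduce to a1-anchored left-normed brackets.
Composite bracket: [[a1, a3], a2]
The bracket unfolds into 4 signed words via [a, b] = ab - ba (2^2 = 4).
Keep just the words that open with a1:
  from a1a3a2, sign +1: term +[[a1, a3], a2]


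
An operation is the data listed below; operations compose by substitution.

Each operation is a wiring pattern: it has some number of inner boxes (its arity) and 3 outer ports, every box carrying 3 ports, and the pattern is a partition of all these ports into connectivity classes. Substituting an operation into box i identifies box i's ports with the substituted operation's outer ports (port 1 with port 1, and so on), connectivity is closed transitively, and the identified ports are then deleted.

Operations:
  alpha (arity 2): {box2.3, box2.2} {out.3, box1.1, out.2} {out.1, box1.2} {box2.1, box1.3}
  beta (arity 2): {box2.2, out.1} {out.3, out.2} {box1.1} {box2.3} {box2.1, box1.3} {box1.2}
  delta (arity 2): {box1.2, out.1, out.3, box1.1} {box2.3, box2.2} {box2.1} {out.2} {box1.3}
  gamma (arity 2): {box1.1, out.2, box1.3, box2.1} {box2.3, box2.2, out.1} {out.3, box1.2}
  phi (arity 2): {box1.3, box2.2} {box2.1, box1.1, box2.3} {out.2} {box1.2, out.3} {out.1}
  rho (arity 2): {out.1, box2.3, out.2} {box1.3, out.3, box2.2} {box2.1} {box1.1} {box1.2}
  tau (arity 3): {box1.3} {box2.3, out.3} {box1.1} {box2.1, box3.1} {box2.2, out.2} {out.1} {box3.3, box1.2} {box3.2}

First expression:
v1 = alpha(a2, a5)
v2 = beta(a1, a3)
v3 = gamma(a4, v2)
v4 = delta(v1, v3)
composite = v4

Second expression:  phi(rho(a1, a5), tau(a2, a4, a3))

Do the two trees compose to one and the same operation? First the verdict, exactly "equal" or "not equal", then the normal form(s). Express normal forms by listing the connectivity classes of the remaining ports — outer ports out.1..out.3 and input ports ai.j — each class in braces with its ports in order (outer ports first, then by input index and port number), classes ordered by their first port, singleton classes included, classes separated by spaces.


not equal; first: {out.1, out.3, a2.1, a2.2} {out.2} {a1.1} {a1.2} {a1.3, a3.1} {a2.3, a5.1} {a3.2, a4.1, a4.2, a4.3} {a3.3} {a5.2, a5.3}; second: {out.1} {out.2} {out.3, a4.3, a5.3} {a1.1} {a1.2} {a1.3, a4.2, a5.2} {a2.1} {a2.2, a3.3} {a2.3} {a3.1, a4.1} {a3.2} {a5.1}


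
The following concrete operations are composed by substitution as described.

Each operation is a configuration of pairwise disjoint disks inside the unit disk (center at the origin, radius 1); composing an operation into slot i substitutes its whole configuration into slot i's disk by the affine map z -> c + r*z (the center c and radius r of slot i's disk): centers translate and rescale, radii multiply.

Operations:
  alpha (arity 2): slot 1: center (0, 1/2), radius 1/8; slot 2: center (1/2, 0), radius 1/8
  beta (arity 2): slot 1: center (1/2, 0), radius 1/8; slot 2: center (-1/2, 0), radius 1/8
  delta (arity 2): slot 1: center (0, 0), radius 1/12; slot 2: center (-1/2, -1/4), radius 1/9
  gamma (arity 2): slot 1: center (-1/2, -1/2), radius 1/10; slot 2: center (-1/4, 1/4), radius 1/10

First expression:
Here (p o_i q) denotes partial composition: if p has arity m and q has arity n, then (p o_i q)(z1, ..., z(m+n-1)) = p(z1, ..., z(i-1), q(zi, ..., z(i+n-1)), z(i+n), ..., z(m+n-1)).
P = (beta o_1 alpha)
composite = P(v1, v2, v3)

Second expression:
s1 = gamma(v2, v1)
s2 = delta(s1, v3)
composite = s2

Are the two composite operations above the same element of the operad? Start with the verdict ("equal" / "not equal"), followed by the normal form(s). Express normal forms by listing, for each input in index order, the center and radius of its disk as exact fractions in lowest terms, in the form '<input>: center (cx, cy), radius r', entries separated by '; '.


not equal; first: v1: center (1/2, 1/16), radius 1/64; v2: center (9/16, 0), radius 1/64; v3: center (-1/2, 0), radius 1/8; second: v1: center (-1/48, 1/48), radius 1/120; v2: center (-1/24, -1/24), radius 1/120; v3: center (-1/2, -1/4), radius 1/9

In normal form, the first expression is v1: center (1/2, 1/16), radius 1/64; v2: center (9/16, 0), radius 1/64; v3: center (-1/2, 0), radius 1/8
In normal form, the second expression is v1: center (-1/48, 1/48), radius 1/120; v2: center (-1/24, -1/24), radius 1/120; v3: center (-1/2, -1/4), radius 1/9
The forms do not match — not equal.


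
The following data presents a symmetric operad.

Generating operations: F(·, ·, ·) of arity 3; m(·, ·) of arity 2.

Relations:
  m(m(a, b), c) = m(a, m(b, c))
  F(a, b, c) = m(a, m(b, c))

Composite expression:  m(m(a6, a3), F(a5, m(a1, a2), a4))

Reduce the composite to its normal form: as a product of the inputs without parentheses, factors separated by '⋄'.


Every regrouping of m is equal, so read the a-inputs in written order.
m(a6, a3) linearizes to a6 ⋄ a3
m(a1, a2) linearizes to a1 ⋄ a2
F(a5, m(a1, a2), a4) linearizes to a5 ⋄ a1 ⋄ a2 ⋄ a4
m(m(a6, a3), F(a5, m(a1, a2), a4)) linearizes to a6 ⋄ a3 ⋄ a5 ⋄ a1 ⋄ a2 ⋄ a4

a6 ⋄ a3 ⋄ a5 ⋄ a1 ⋄ a2 ⋄ a4


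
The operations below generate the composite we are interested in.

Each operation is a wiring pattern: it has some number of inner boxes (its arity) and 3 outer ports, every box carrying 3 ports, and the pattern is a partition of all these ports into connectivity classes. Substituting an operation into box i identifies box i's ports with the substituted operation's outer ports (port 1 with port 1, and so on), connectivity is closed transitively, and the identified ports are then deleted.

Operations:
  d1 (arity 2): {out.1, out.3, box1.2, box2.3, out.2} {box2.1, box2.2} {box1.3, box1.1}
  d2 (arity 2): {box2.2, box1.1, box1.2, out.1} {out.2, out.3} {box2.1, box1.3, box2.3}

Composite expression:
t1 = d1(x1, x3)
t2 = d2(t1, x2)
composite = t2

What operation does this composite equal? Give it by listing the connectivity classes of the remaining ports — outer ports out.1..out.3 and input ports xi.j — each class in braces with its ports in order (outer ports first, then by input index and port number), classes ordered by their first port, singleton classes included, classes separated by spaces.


Two ports join when wires chain via d2-identified ports.
d1 over (x1, x3) gives {out.1, out.2, out.3, x1.2, x3.3} {x1.1, x1.3} {x3.1, x3.2}, out.j being that stage's outer ports
d2 over (x1, x3, x2) gives {out.1, x1.2, x2.1, x2.2, x2.3, x3.3} {out.2, out.3} {x1.1, x1.3} {x3.1, x3.2}, out.j being that stage's outer ports

{out.1, x1.2, x2.1, x2.2, x2.3, x3.3} {out.2, out.3} {x1.1, x1.3} {x3.1, x3.2}


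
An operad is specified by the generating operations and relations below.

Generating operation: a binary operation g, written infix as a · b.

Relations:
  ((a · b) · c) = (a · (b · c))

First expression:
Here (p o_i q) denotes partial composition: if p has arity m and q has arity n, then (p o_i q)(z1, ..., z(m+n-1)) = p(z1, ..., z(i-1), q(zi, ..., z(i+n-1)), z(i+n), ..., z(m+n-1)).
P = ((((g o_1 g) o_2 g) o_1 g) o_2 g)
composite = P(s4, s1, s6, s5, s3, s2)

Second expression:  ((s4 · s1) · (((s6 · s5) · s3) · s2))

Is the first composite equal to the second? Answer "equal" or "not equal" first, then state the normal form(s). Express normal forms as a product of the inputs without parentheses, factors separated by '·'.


equal; both compose to s4 · s1 · s6 · s5 · s3 · s2

Reducing the first expression gives s4 · s1 · s6 · s5 · s3 · s2
Reducing the second expression gives s4 · s1 · s6 · s5 · s3 · s2
Identical normal forms: equal.


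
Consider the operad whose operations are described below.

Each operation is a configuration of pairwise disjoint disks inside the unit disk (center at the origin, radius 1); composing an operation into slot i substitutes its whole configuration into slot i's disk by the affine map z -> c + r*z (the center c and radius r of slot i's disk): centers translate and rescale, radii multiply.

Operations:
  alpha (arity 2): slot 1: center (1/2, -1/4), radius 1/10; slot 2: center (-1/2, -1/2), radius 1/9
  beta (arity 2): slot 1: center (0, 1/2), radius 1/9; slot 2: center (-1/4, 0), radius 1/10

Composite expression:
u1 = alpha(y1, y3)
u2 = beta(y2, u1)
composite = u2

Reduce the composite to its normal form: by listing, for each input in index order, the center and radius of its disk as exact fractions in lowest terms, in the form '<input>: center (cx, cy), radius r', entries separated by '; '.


y1: center (-1/5, -1/40), radius 1/100; y2: center (0, 1/2), radius 1/9; y3: center (-3/10, -1/20), radius 1/90

Nesting under beta composes maps z -> c + r*z down each y-path.
for y2, the 1-step affine chain lands on center (0, 1/2), radius 1/9
for y1, the 2-step affine chain lands on center (-1/5, -1/40), radius 1/100
for y3, the 2-step affine chain lands on center (-3/10, -1/20), radius 1/90


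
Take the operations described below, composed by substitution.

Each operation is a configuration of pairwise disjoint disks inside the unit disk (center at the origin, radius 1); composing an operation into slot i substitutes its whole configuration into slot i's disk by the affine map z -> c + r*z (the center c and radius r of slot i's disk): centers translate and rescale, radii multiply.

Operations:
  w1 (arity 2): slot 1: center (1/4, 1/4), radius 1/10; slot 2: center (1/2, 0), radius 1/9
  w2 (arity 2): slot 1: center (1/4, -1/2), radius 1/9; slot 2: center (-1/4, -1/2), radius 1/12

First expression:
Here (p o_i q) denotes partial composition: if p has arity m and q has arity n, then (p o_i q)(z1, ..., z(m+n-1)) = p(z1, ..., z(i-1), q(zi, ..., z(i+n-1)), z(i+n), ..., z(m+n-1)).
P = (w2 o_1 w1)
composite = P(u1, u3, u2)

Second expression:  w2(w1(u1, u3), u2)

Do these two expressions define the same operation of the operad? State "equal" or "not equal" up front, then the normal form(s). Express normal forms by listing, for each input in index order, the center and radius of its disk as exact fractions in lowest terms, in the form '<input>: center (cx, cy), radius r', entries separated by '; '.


equal; the common form is u1: center (5/18, -17/36), radius 1/90; u2: center (-1/4, -1/2), radius 1/12; u3: center (11/36, -1/2), radius 1/81

Normal form of the first expression: u1: center (5/18, -17/36), radius 1/90; u2: center (-1/4, -1/2), radius 1/12; u3: center (11/36, -1/2), radius 1/81
Normal form of the second expression: u1: center (5/18, -17/36), radius 1/90; u2: center (-1/4, -1/2), radius 1/12; u3: center (11/36, -1/2), radius 1/81
One common form — equal.


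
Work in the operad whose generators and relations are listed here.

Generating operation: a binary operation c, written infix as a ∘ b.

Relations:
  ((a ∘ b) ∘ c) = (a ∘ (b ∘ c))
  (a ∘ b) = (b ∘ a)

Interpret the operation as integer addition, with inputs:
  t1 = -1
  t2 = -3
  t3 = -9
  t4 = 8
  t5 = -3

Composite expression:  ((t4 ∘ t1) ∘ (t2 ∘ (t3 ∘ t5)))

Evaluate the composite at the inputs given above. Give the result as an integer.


-8

(t4 ∘ t1) = 7
(t3 ∘ t5) = -12
(t2 ∘ (t3 ∘ t5)) = -15
((t4 ∘ t1) ∘ (t2 ∘ (t3 ∘ t5))) = -8


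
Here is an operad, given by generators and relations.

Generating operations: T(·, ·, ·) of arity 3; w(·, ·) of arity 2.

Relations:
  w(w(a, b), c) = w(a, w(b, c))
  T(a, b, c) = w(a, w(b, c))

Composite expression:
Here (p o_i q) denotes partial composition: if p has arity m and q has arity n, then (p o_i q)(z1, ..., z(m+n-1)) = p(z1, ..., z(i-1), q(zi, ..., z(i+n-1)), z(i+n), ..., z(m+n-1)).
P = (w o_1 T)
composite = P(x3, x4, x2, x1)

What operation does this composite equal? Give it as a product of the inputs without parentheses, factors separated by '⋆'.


x3 ⋆ x4 ⋆ x2 ⋆ x1

Under associativity of w, the answer is the x's in reading order.
T(x3, x4, x2) unparenthesizes to x3 ⋆ x4 ⋆ x2
w(T(x3, x4, x2), x1) unparenthesizes to x3 ⋆ x4 ⋆ x2 ⋆ x1


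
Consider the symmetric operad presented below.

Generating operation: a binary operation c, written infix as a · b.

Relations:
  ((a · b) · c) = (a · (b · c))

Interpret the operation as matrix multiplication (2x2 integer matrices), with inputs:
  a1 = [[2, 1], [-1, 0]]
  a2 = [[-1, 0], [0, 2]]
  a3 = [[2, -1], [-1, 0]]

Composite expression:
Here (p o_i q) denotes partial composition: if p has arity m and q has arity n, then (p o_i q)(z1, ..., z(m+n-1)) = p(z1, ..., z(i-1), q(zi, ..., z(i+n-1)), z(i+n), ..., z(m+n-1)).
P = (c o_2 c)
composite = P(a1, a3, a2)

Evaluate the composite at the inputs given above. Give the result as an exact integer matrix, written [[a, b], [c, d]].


[[-3, -4], [2, 2]]

(a3 · a2) = [[-2, -2], [1, 0]]
(a1 · (a3 · a2)) = [[-3, -4], [2, 2]]


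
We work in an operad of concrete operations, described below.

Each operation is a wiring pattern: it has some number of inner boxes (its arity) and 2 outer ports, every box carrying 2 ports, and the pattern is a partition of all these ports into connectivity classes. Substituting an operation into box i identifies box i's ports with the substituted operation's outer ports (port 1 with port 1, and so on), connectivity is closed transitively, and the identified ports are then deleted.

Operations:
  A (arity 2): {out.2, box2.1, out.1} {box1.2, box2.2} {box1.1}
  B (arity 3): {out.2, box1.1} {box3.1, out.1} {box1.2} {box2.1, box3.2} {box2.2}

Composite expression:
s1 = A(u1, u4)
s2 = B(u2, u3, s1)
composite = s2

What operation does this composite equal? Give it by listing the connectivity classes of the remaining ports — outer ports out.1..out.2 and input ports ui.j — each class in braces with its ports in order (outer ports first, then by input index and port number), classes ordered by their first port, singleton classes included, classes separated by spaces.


Substituting into B glues patterns; closure does the rest.
composing A on (u1, u4), with out.j its own outer ports: {out.1, out.2, u4.1} {u1.1} {u1.2, u4.2}
composing B on (u2, u3, u1, u4), with out.j its own outer ports: {out.1, u3.1, u4.1} {out.2, u2.1} {u1.1} {u1.2, u4.2} {u2.2} {u3.2}

{out.1, u3.1, u4.1} {out.2, u2.1} {u1.1} {u1.2, u4.2} {u2.2} {u3.2}


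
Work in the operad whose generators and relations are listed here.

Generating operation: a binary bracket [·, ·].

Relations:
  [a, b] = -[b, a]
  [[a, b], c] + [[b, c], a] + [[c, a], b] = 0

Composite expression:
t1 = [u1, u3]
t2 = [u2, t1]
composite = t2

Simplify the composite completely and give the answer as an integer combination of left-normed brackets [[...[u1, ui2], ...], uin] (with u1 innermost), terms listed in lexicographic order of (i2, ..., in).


-[[u1, u3], u2]


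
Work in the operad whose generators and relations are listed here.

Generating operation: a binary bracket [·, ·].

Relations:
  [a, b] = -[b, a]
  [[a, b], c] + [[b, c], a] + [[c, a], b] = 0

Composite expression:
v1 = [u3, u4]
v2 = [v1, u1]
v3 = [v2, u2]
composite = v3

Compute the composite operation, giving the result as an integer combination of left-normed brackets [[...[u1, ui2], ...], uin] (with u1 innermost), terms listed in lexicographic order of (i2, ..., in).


-[[[u1, u3], u4], u2] + [[[u1, u4], u3], u2]


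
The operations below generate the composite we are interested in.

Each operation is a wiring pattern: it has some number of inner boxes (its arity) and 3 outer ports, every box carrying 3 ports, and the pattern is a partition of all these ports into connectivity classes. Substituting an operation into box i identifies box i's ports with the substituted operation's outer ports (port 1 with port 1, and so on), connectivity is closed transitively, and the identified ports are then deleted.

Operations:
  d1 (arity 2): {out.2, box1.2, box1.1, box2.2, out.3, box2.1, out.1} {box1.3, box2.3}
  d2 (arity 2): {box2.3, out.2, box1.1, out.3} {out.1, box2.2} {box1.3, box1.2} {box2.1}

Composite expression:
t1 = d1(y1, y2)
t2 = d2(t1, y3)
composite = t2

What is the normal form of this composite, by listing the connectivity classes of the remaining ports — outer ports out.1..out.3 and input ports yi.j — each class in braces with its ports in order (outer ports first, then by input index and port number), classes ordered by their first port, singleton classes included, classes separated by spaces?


{out.1, y3.2} {out.2, out.3, y1.1, y1.2, y2.1, y2.2, y3.3} {y1.3, y2.3} {y3.1}

Treat the ports identified at d2 as solder joints: merge, then drop.
the subtree at d1 composes to {out.1, out.2, out.3, y1.1, y1.2, y2.1, y2.2} {y1.3, y2.3} on (y1, y2); out.j = own outer ports
the subtree at d2 composes to {out.1, y3.2} {out.2, out.3, y1.1, y1.2, y2.1, y2.2, y3.3} {y1.3, y2.3} {y3.1} on (y1, y2, y3); out.j = own outer ports


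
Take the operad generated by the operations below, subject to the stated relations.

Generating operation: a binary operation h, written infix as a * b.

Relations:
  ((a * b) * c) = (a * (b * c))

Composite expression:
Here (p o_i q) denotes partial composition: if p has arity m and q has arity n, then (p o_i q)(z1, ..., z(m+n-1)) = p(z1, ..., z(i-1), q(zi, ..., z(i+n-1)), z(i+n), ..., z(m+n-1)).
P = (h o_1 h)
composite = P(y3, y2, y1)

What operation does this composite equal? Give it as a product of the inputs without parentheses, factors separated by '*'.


All parenthesizations of h agree; list the y-inputs left to right.
(y3 * y2) unparenthesizes to y3 * y2
((y3 * y2) * y1) unparenthesizes to y3 * y2 * y1

y3 * y2 * y1


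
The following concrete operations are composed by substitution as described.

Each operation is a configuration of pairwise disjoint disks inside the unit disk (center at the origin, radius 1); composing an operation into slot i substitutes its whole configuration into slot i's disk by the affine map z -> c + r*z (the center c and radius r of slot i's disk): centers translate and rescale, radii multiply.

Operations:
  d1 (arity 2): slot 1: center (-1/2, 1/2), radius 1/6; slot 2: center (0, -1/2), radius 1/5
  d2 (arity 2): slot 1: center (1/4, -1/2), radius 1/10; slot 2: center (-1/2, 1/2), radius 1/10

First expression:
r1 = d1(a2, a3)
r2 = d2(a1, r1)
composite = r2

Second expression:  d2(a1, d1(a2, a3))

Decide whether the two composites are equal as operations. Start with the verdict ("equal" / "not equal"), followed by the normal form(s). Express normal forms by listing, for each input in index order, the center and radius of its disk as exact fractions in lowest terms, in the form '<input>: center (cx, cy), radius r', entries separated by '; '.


equal; the common form is a1: center (1/4, -1/2), radius 1/10; a2: center (-11/20, 11/20), radius 1/60; a3: center (-1/2, 9/20), radius 1/50

In normal form, the first expression is a1: center (1/4, -1/2), radius 1/10; a2: center (-11/20, 11/20), radius 1/60; a3: center (-1/2, 9/20), radius 1/50
In normal form, the second expression is a1: center (1/4, -1/2), radius 1/10; a2: center (-11/20, 11/20), radius 1/60; a3: center (-1/2, 9/20), radius 1/50
Same normal form: equal.


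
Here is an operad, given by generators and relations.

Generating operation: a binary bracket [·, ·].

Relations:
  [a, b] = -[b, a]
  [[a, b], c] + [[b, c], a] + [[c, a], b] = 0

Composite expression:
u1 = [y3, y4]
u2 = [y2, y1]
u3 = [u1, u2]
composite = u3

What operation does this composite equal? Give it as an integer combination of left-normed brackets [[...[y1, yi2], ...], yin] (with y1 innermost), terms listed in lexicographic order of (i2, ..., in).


Skip Jacobi rewriting: expand, keep y1-initial words, read off terms.
Composite bracket: [[y3, y4], [y2, y1]]
Applying ab - ba throughout gives 8 signed words (2^3 = 8).
Coefficients come from the y1-initial words:
  y1y2y3y4 appears with sign +1, giving the term +[[[y1, y2], y3], y4]
  y1y2y4y3 appears with sign -1, giving the term -[[[y1, y2], y4], y3]

[[[y1, y2], y3], y4] - [[[y1, y2], y4], y3]


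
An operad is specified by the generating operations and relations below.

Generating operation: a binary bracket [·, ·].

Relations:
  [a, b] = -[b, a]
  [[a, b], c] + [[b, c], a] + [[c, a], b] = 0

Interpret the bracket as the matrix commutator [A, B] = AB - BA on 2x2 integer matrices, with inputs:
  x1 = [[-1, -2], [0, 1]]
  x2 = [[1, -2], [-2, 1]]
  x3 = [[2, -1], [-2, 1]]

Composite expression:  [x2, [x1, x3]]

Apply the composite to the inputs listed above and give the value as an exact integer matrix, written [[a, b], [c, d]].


[[16, 16], [-16, -16]]


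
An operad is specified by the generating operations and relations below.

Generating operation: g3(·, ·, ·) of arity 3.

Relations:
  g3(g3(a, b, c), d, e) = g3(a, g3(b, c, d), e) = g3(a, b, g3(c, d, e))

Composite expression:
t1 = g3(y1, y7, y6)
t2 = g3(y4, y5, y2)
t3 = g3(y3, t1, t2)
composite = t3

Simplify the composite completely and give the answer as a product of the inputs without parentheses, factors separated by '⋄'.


y3 ⋄ y1 ⋄ y7 ⋄ y6 ⋄ y4 ⋄ y5 ⋄ y2

Key point: g3 is associative — brackets drop, the y-order remains.
g3(y1, y7, y6) reduces to y1 ⋄ y7 ⋄ y6
g3(y4, y5, y2) reduces to y4 ⋄ y5 ⋄ y2
g3(y3, g3(y1, y7, y6), g3(y4, y5, y2)) reduces to y3 ⋄ y1 ⋄ y7 ⋄ y6 ⋄ y4 ⋄ y5 ⋄ y2


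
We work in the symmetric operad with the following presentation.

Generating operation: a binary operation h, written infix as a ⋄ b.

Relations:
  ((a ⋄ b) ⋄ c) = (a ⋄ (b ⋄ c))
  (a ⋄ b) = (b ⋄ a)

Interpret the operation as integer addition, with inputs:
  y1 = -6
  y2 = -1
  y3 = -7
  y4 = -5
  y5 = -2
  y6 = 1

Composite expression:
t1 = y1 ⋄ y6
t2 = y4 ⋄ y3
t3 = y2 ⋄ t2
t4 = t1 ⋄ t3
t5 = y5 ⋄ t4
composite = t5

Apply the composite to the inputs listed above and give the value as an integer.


-20

(y1 ⋄ y6) = -5
(y4 ⋄ y3) = -12
(y2 ⋄ (y4 ⋄ y3)) = -13
((y1 ⋄ y6) ⋄ (y2 ⋄ (y4 ⋄ y3))) = -18
(y5 ⋄ ((y1 ⋄ y6) ⋄ (y2 ⋄ (y4 ⋄ y3)))) = -20


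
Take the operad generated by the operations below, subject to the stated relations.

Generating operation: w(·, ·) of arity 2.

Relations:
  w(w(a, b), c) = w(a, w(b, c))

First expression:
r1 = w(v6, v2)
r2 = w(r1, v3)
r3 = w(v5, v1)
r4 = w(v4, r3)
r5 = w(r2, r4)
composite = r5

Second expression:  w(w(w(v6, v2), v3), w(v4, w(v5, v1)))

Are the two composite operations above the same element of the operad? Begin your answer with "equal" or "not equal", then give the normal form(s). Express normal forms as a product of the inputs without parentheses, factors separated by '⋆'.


equal: each reduces to v6 ⋆ v2 ⋆ v3 ⋆ v4 ⋆ v5 ⋆ v1

The first expression reduces to v6 ⋆ v2 ⋆ v3 ⋆ v4 ⋆ v5 ⋆ v1
The second expression reduces to v6 ⋆ v2 ⋆ v3 ⋆ v4 ⋆ v5 ⋆ v1
One common form — equal.


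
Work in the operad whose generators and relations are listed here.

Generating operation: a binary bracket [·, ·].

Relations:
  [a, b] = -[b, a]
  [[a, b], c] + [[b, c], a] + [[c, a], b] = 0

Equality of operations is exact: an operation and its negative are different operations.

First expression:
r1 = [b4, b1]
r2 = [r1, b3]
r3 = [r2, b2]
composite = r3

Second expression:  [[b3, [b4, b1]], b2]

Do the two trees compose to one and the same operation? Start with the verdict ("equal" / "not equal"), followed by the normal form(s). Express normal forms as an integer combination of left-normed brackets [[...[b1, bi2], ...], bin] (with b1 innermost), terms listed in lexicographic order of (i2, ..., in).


not equal; first: -[[[b1, b4], b3], b2]; second: [[[b1, b4], b3], b2]

The first expression, normalized: -[[[b1, b4], b3], b2]
The second expression, normalized: [[[b1, b4], b3], b2]
Different reductions; not equal.


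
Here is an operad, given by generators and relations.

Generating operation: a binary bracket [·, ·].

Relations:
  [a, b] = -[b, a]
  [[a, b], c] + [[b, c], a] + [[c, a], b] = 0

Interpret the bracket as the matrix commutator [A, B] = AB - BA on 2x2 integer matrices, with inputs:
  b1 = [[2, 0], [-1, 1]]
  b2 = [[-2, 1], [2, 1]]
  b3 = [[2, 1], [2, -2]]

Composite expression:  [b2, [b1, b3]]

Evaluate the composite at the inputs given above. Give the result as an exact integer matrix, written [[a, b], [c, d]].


[b1, b3] = [[1, 1], [-6, -1]]
[b2, [b1, b3]] = [[-8, -5], [-14, 8]]

[[-8, -5], [-14, 8]]


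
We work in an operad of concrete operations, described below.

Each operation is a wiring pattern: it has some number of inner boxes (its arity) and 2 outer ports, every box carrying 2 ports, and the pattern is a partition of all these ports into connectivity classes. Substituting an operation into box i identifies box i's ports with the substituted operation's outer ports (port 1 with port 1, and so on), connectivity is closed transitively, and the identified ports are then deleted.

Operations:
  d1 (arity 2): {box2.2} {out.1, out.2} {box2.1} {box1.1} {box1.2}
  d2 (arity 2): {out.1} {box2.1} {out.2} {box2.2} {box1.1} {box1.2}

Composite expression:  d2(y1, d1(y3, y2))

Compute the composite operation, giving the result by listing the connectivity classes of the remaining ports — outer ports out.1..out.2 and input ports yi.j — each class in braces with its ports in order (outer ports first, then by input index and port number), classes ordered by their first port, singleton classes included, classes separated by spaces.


{out.1} {out.2} {y1.1} {y1.2} {y2.1} {y2.2} {y3.1} {y3.2}

Treat the ports identified at d2 as solder joints: merge, then drop.
after d1, the pattern on (y3, y2) reads {out.1, out.2} {y2.1} {y2.2} {y3.1} {y3.2} (out.j = its outer ports)
after d2, the pattern on (y1, y3, y2) reads {out.1} {out.2} {y1.1} {y1.2} {y2.1} {y2.2} {y3.1} {y3.2} (out.j = its outer ports)


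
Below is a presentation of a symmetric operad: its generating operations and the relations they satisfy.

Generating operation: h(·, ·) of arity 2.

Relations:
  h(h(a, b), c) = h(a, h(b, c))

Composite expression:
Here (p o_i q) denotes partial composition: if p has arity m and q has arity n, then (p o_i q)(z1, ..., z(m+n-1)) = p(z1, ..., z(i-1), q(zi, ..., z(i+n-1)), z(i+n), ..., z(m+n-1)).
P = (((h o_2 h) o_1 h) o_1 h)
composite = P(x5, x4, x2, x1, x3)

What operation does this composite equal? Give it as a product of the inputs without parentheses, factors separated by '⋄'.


All parenthesizations of h agree; list the x-inputs left to right.
h(x5, x4) collapses to x5 ⋄ x4
h(h(x5, x4), x2) collapses to x5 ⋄ x4 ⋄ x2
h(x1, x3) collapses to x1 ⋄ x3
h(h(h(x5, x4), x2), h(x1, x3)) collapses to x5 ⋄ x4 ⋄ x2 ⋄ x1 ⋄ x3

x5 ⋄ x4 ⋄ x2 ⋄ x1 ⋄ x3
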